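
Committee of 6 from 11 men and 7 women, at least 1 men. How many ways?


Count by #men:
  1M,5W: C(11,1)×C(7,5)=231
  2M,4W: C(11,2)×C(7,4)=1925
  3M,3W: C(11,3)×C(7,3)=5775
  4M,2W: C(11,4)×C(7,2)=6930
  5M,1W: C(11,5)×C(7,1)=3234
  6M,0W: C(11,6)×C(7,0)=462
Total = 18557

18557


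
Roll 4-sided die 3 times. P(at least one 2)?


P(no 2)^3 = (3/4)^3 = 27/64
P(≥1) = 1 - 27/64 = 37/64

P = 37/64 ≈ 57.81%


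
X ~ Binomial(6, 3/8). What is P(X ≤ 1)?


P(X ≤ 1) = Σ P(X=i) for i=0..1
P(X=0) = 15625/262144
P(X=1) = 28125/131072
Sum = 71875/262144

P(X ≤ 1) = 71875/262144 ≈ 27.42%


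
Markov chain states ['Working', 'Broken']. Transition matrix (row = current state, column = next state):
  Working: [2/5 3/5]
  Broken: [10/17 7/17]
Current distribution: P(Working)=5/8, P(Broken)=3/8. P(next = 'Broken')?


P(next=Broken) = Σᵢ P(now=i)×P(i→Broken)
= 5/8×3/5 + 3/8×7/17
= 3/8 + 21/136 = 9/17

P = 9/17 ≈ 0.5294


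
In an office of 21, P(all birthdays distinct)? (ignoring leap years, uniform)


P(all different) = Π(365-i)/365 for i=0..20
= (365/365)×(364/365)×...×(345/365)
= 0.556312

P ≈ 0.5563 ≈ 55.63%


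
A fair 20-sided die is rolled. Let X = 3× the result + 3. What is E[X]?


E[die] = (1+20)/2 = 21/2
E[X] = 3×21/2 + 3 = 69/2

E[X] = 69/2


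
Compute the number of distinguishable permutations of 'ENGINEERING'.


Letters: 11, freq: {'E': 3, 'N': 3, 'G': 2, 'I': 2, 'R': 1}
11!/(3!×3!×2!×2!×1!) = 39916800/144 = 277200

277200


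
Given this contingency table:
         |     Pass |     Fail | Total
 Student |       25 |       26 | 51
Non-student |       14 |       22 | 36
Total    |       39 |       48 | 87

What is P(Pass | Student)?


P(Pass | Student) = 25/(25+26) = 25/51

P(Pass|Student) = 25/51 ≈ 49.02%


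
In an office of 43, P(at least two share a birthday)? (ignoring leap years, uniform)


P(all different) = Π(365-i)/365 for i=0..42
= 0.076077
P(match) = 1 - 0.076077 = 0.923923

P ≈ 0.9239 ≈ 92.39%


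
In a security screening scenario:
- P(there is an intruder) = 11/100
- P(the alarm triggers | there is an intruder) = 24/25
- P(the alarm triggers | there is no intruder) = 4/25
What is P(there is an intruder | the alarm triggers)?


Using Bayes' theorem:
P(A|B) = P(B|A)·P(A) / P(B)

P(the alarm triggers) = 24/25 × 11/100 + 4/25 × 89/100
= 66/625 + 89/625 = 31/125

P(there is an intruder|the alarm triggers) = (66/625) / (31/125) = 66/155

P(there is an intruder|the alarm triggers) = 66/155 ≈ 42.58%


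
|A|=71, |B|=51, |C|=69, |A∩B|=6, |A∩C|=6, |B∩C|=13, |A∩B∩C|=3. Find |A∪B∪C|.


|A∪B∪C| = 71+51+69-6-6-13+3 = 169

|A∪B∪C| = 169


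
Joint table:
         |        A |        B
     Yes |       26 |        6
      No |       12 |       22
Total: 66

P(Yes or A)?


P(Yes∨A) = P(Yes) + P(A) - P(Yes∧A)
= (32 + 38 - 26)/66 = 44/66 = 2/3

P = 2/3 ≈ 66.67%


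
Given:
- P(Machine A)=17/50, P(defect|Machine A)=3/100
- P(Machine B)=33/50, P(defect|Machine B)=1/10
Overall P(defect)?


P(B) = Σ P(B|Aᵢ)×P(Aᵢ)
  3/100×17/50 = 51/5000
  1/10×33/50 = 33/500
Sum = 381/5000

P(defect) = 381/5000 ≈ 7.62%


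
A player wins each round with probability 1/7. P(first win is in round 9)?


Geometric: P(X=9) = (1-p)^(k-1)×p = (6/7)^8×1/7 = 1679616/40353607

P(X=9) = 1679616/40353607 ≈ 4.16%


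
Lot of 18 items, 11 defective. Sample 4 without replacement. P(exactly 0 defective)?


Hypergeometric: C(11,0)×C(7,4)/C(18,4)
= 1×35/3060 = 7/612

P(X=0) = 7/612 ≈ 1.14%


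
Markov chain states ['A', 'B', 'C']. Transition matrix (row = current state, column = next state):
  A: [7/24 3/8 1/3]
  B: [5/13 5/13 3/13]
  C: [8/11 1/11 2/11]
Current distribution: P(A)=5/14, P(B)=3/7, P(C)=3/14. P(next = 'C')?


P(next=C) = Σᵢ P(now=i)×P(i→C)
= 5/14×1/3 + 3/7×3/13 + 3/14×2/11
= 5/42 + 9/91 + 3/77 = 1543/6006

P = 1543/6006 ≈ 0.2569


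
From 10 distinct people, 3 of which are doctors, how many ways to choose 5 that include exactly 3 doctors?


Choose 3 of the 3 doctors and 2 of the other 7 people:
C(3,3)×C(7,2) = 1×21 = 21

21


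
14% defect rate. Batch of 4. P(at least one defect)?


P(all good) = (43/50)^4 = 3418801/6250000
P(≥1 defect) = 2831199/6250000

P = 2831199/6250000 ≈ 45.30%


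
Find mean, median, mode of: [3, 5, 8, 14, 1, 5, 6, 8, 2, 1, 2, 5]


Sorted: [1, 1, 2, 2, 3, 5, 5, 5, 6, 8, 8, 14]
Mean = 60/12 = 5
Median = 5
Freq: {3: 1, 5: 3, 8: 2, 14: 1, 1: 2, 6: 1, 2: 2}
Mode: [5]

Mean=5, Median=5, Mode=5


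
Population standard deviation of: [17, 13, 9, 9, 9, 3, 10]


Mean = 70/7 = 10
  (17-10)²=49
  (13-10)²=9
  (9-10)²=1
  (9-10)²=1
  (9-10)²=1
  (3-10)²=49
  (10-10)²=0
Σ(x-μ)² = 110
σ² = 110/7

σ = √(110/7) ≈ 3.9641


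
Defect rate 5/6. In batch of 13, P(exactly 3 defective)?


Binomial: P(X=3) = C(13,3)×p^3×(1-p)^10
= 286 × 125/216 × 1/60466176 = 17875/6530347008

P(X=3) = 17875/6530347008 ≈ 0.00%


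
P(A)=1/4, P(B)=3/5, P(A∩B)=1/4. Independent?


P(A)×P(B) = 3/20
P(A∩B) = 1/4
Not equal → NOT independent

No, not independent


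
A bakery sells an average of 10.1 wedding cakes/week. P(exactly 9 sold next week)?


Poisson(λ=10.1): P(X=9) = e^(-λ)×λ^k/k!
= e^(-10.1) × 10.1^9 / 9!
≈ 4.107955523e-05 × 1093685272.68 / 362880 ≈ 0.123810

P(X=9) ≈ 0.123810 ≈ 12.38%


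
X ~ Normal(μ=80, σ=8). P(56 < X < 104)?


z₁=(56-80)/8=-3.0, z₂=(104-80)/8=3.0
P = Φ(3.0) - Φ(-3.0) = 0.998650 - 0.001350 = 0.997300 ≈ 0.9973

P(56 < X < 104) ≈ 0.9973


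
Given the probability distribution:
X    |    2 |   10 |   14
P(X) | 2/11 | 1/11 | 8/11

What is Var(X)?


E[X] = 126/11
E[X²] = 1676/11
Var(X) = E[X²] - (E[X])² = 1676/11 - 15876/121 = 2560/121

Var(X) = 2560/121 ≈ 21.1570


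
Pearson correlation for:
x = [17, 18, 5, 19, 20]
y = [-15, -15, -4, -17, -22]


n=5, Σx=79, Σy=-73, Σxy=-1308, Σx²=1399, Σy²=1239
r = (5×(-1308) - 79×(-73))/√((5×1399 - 79²)(5×1239 - (-73)²))
= -773/√(754×866) = -773/√652964 ≈ -773/808.0619 ≈ -0.9566

r ≈ -0.9566


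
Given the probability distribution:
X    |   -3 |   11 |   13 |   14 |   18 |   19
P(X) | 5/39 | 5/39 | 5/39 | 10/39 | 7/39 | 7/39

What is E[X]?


E[X] = Σ x·P(X=x)
= (-3)×(5/39) + (11)×(5/39) + (13)×(5/39) + (14)×(10/39) + (18)×(7/39) + (19)×(7/39)
= 168/13

E[X] = 168/13


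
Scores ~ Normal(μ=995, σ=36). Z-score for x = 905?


z = (x - μ)/σ = (905 - 995)/36 = -2.5

z = -2.5


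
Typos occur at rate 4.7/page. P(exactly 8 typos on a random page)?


Poisson(λ=4.7): P(X=8) = e^(-λ)×λ^k/k!
= e^(-4.7) × 4.7^8 / 8!
≈ 0.009095277102 × 238112.866618 / 40320 ≈ 0.053713

P(X=8) ≈ 0.053713 ≈ 5.37%


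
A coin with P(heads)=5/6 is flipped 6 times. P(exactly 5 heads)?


Binomial: P(X=5) = C(6,5)×p^5×(1-p)^1
= 6 × 3125/7776 × 1/6 = 3125/7776

P(X=5) = 3125/7776 ≈ 40.19%


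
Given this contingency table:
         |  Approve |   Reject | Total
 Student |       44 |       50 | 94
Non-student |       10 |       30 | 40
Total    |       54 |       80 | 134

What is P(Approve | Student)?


P(Approve | Student) = 44/(44+50) = 44/94 = 22/47

P(Approve|Student) = 22/47 ≈ 46.81%


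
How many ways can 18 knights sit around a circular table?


Circular arrangements of 18 distinct objects: fix one position to break rotational symmetry.
(n-1)! = 17! = 355687428096000

355687428096000


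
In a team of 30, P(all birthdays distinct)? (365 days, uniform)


P(all different) = Π(365-i)/365 for i=0..29
= (365/365)×(364/365)×...×(336/365)
= 0.293684

P ≈ 0.2937 ≈ 29.37%


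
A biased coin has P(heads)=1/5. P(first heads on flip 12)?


Geometric: P(X=12) = (1-p)^(k-1)×p = (4/5)^11×1/5 = 4194304/244140625

P(X=12) = 4194304/244140625 ≈ 1.72%


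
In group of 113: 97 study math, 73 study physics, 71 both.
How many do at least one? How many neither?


|A∪B| = 97+73-71 = 99
Neither = 113-99 = 14

At least one: 99; Neither: 14


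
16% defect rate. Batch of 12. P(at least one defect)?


P(all good) = (21/25)^12 = 7355827511386641/59604644775390625
P(≥1 defect) = 52248817264003984/59604644775390625

P = 52248817264003984/59604644775390625 ≈ 87.66%


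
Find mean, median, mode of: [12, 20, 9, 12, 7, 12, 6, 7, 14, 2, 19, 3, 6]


Sorted: [2, 3, 6, 6, 7, 7, 9, 12, 12, 12, 14, 19, 20]
Mean = 129/13
Median = 9
Freq: {12: 3, 20: 1, 9: 1, 7: 2, 6: 2, 14: 1, 2: 1, 19: 1, 3: 1}
Mode: [12]

Mean=129/13, Median=9, Mode=12


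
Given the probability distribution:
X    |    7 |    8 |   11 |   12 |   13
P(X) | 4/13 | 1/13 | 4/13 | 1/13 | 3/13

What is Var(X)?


E[X] = 131/13
E[X²] = 1395/13
Var(X) = E[X²] - (E[X])² = 1395/13 - 17161/169 = 974/169

Var(X) = 974/169 ≈ 5.7633


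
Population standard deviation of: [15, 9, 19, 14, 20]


Mean = 77/5
  (15-77/5)²=4/25
  (9-77/5)²=1024/25
  (19-77/5)²=324/25
  (14-77/5)²=49/25
  (20-77/5)²=529/25
Σ(x-μ)² = 386/5
σ² = (386/5)/5 = 386/25

σ = √(386/25) ≈ 3.9294


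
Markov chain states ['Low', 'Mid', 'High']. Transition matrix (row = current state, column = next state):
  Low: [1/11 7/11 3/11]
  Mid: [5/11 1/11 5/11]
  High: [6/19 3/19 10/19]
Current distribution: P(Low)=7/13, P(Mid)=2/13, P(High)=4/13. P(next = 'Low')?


P(next=Low) = Σᵢ P(now=i)×P(i→Low)
= 7/13×1/11 + 2/13×5/11 + 4/13×6/19
= 7/143 + 10/143 + 24/247 = 587/2717

P = 587/2717 ≈ 0.2160


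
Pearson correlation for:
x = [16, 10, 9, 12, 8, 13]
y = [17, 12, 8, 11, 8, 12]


n=6, Σx=68, Σy=68, Σxy=816, Σx²=814, Σy²=826
r = (6×816 - 68×68)/√((6×814 - 68²)(6×826 - 68²))
= 272/√(260×332) = 272/√86320 ≈ 272/293.8027 ≈ 0.9258

r ≈ 0.9258


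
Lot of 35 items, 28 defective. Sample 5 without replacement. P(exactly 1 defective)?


Hypergeometric: C(28,1)×C(7,4)/C(35,5)
= 28×35/324632 = 35/11594

P(X=1) = 35/11594 ≈ 0.30%


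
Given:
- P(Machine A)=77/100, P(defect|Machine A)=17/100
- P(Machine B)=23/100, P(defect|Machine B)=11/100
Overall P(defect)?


P(B) = Σ P(B|Aᵢ)×P(Aᵢ)
  17/100×77/100 = 1309/10000
  11/100×23/100 = 253/10000
Sum = 781/5000

P(defect) = 781/5000 ≈ 15.62%


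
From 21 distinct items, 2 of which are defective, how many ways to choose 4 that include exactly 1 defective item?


Choose 1 of the 2 defective items and 3 of the other 19 items:
C(2,1)×C(19,3) = 2×969 = 1938

1938


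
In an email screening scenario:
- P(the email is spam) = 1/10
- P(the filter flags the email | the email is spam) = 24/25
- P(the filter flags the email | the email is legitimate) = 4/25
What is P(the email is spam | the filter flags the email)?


Using Bayes' theorem:
P(A|B) = P(B|A)·P(A) / P(B)

P(the filter flags the email) = 24/25 × 1/10 + 4/25 × 9/10
= 12/125 + 18/125 = 6/25

P(the email is spam|the filter flags the email) = (12/125) / (6/25) = 2/5

P(the email is spam|the filter flags the email) = 2/5 ≈ 40.00%


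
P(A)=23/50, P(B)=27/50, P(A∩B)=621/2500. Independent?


P(A)×P(B) = 621/2500
P(A∩B) = 621/2500
Equal ✓ → Independent

Yes, independent


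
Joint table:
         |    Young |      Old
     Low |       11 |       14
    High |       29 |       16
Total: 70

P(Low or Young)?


P(Low∨Young) = P(Low) + P(Young) - P(Low∧Young)
= (25 + 40 - 11)/70 = 54/70 = 27/35

P = 27/35 ≈ 77.14%


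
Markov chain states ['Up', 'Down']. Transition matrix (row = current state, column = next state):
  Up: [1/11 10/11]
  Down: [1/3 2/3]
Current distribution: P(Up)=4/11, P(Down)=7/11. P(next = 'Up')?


P(next=Up) = Σᵢ P(now=i)×P(i→Up)
= 4/11×1/11 + 7/11×1/3
= 4/121 + 7/33 = 89/363

P = 89/363 ≈ 0.2452


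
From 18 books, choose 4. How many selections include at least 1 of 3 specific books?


Complement: C(18,4) - C(15,4) = 3060 - 1365 = 1695

1695


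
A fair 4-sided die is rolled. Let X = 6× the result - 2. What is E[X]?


E[die] = (1+4)/2 = 5/2
E[X] = 6×5/2 - 2 = 13

E[X] = 13


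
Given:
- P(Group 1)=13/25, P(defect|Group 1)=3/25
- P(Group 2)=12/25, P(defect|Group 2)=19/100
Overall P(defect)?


P(B) = Σ P(B|Aᵢ)×P(Aᵢ)
  3/25×13/25 = 39/625
  19/100×12/25 = 57/625
Sum = 96/625

P(defect) = 96/625 ≈ 15.36%


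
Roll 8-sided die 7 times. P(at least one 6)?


P(no 6)^7 = (7/8)^7 = 823543/2097152
P(≥1) = 1 - 823543/2097152 = 1273609/2097152

P = 1273609/2097152 ≈ 60.73%


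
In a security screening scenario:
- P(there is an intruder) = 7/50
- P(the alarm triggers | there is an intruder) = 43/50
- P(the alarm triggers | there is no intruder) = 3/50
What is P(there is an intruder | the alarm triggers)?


Using Bayes' theorem:
P(A|B) = P(B|A)·P(A) / P(B)

P(the alarm triggers) = 43/50 × 7/50 + 3/50 × 43/50
= 301/2500 + 129/2500 = 43/250

P(there is an intruder|the alarm triggers) = (301/2500) / (43/250) = 7/10

P(there is an intruder|the alarm triggers) = 7/10 ≈ 70.00%


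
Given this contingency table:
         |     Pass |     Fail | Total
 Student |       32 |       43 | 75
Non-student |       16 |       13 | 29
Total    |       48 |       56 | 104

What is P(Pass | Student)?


P(Pass | Student) = 32/(32+43) = 32/75

P(Pass|Student) = 32/75 ≈ 42.67%


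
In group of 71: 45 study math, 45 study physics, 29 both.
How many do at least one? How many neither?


|A∪B| = 45+45-29 = 61
Neither = 71-61 = 10

At least one: 61; Neither: 10


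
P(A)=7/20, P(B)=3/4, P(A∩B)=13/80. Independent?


P(A)×P(B) = 21/80
P(A∩B) = 13/80
Not equal → NOT independent

No, not independent


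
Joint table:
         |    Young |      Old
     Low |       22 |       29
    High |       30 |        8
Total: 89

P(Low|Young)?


P(Low|Young) = 22/(22+30) = 22/52 = 11/26

P = 11/26 ≈ 42.31%


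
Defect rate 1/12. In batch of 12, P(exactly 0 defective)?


Binomial: P(X=0) = C(12,0)×p^0×(1-p)^12
= 1 × 1 × 3138428376721/8916100448256 = 3138428376721/8916100448256

P(X=0) = 3138428376721/8916100448256 ≈ 35.20%


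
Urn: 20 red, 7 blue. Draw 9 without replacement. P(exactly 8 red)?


Hypergeometric: C(20,8)×C(7,1)/C(27,9)
= 125970×7/4686825 = 238/1265

P(X=8) = 238/1265 ≈ 18.81%


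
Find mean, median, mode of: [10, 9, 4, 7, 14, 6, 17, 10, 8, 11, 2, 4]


Sorted: [2, 4, 4, 6, 7, 8, 9, 10, 10, 11, 14, 17]
Mean = 102/12 = 17/2
Median = 17/2
Freq: {10: 2, 9: 1, 4: 2, 7: 1, 14: 1, 6: 1, 17: 1, 8: 1, 11: 1, 2: 1}
Mode: [4, 10]

Mean=17/2, Median=17/2, Mode=[4, 10]


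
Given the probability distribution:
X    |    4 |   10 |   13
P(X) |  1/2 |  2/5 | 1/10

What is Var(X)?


E[X] = 73/10
E[X²] = 649/10
Var(X) = E[X²] - (E[X])² = 649/10 - 5329/100 = 1161/100

Var(X) = 1161/100 ≈ 11.6100


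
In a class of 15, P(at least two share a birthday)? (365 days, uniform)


P(all different) = Π(365-i)/365 for i=0..14
= 0.747099
P(match) = 1 - 0.747099 = 0.252901

P ≈ 0.2529 ≈ 25.29%


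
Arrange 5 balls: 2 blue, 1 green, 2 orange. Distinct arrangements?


5!/(2!×1!×2!) = 30

30


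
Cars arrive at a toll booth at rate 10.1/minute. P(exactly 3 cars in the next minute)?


Poisson(λ=10.1): P(X=3) = e^(-λ)×λ^k/k!
= e^(-10.1) × 10.1^3 / 3!
≈ 4.107955523e-05 × 1030.301 / 6 ≈ 0.007054

P(X=3) ≈ 0.007054 ≈ 0.71%


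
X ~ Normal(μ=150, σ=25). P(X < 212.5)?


z = (212.5-150)/25 = 2.5
P(Z < 2.5) = 0.9938

P(X < 212.5) ≈ 0.9938


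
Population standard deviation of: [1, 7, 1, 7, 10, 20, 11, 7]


Mean = 64/8 = 8
  (1-8)²=49
  (7-8)²=1
  (1-8)²=49
  (7-8)²=1
  (10-8)²=4
  (20-8)²=144
  (11-8)²=9
  (7-8)²=1
Σ(x-μ)² = 258
σ² = 258/8 = 129/4

σ = √(129/4) ≈ 5.6789


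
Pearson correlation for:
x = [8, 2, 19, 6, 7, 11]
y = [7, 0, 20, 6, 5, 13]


n=6, Σx=53, Σy=51, Σxy=650, Σx²=635, Σy²=679
r = (6×650 - 53×51)/√((6×635 - 53²)(6×679 - 51²))
= 1197/√(1001×1473) = 1197/√1474473 ≈ 1197/1214.2788 ≈ 0.9858

r ≈ 0.9858


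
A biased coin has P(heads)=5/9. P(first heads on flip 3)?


Geometric: P(X=3) = (1-p)^(k-1)×p = (4/9)^2×5/9 = 80/729

P(X=3) = 80/729 ≈ 10.97%


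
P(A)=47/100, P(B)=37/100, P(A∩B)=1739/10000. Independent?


P(A)×P(B) = 1739/10000
P(A∩B) = 1739/10000
Equal ✓ → Independent

Yes, independent


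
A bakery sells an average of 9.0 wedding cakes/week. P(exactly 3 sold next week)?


Poisson(λ=9.0): P(X=3) = e^(-λ)×λ^k/k!
= e^(-9.0) × 9.0^3 / 3!
≈ 0.0001234098041 × 729 / 6 ≈ 0.014994

P(X=3) ≈ 0.014994 ≈ 1.50%


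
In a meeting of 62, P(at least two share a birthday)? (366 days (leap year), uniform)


P(all different) = Π(366-i)/366 for i=0..61
= 0.004156
P(match) = 1 - 0.004156 = 0.995844

P ≈ 0.9958 ≈ 99.58%


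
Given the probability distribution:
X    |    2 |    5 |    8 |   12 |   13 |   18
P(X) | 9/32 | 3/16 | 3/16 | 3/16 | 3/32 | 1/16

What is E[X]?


E[X] = Σ x·P(X=x)
= (2)×(9/32) + (5)×(3/16) + (8)×(3/16) + (12)×(3/16) + (13)×(3/32) + (18)×(1/16)
= 243/32

E[X] = 243/32


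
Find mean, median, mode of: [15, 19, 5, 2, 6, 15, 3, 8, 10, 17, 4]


Sorted: [2, 3, 4, 5, 6, 8, 10, 15, 15, 17, 19]
Mean = 104/11
Median = 8
Freq: {15: 2, 19: 1, 5: 1, 2: 1, 6: 1, 3: 1, 8: 1, 10: 1, 17: 1, 4: 1}
Mode: [15]

Mean=104/11, Median=8, Mode=15


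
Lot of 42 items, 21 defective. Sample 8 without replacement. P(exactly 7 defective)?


Hypergeometric: C(21,7)×C(21,1)/C(42,8)
= 116280×21/118030185 = 408/19721

P(X=7) = 408/19721 ≈ 2.07%


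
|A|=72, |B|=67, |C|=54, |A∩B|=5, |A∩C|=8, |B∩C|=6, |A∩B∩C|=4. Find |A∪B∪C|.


|A∪B∪C| = 72+67+54-5-8-6+4 = 178

|A∪B∪C| = 178


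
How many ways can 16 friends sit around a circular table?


Circular arrangements of 16 distinct objects: fix one position to break rotational symmetry.
(n-1)! = 15! = 1307674368000

1307674368000


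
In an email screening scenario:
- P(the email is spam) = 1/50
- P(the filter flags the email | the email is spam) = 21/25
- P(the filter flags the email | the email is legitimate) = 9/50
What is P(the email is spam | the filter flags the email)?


Using Bayes' theorem:
P(A|B) = P(B|A)·P(A) / P(B)

P(the filter flags the email) = 21/25 × 1/50 + 9/50 × 49/50
= 21/1250 + 441/2500 = 483/2500

P(the email is spam|the filter flags the email) = (21/1250) / (483/2500) = 2/23

P(the email is spam|the filter flags the email) = 2/23 ≈ 8.70%


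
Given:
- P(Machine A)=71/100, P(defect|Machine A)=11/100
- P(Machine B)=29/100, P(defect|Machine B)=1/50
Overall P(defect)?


P(B) = Σ P(B|Aᵢ)×P(Aᵢ)
  11/100×71/100 = 781/10000
  1/50×29/100 = 29/5000
Sum = 839/10000

P(defect) = 839/10000 ≈ 8.39%


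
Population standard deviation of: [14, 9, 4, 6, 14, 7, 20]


Mean = 74/7
  (14-74/7)²=576/49
  (9-74/7)²=121/49
  (4-74/7)²=2116/49
  (6-74/7)²=1024/49
  (14-74/7)²=576/49
  (7-74/7)²=625/49
  (20-74/7)²=4356/49
Σ(x-μ)² = 1342/7
σ² = (1342/7)/7 = 1342/49

σ = √(1342/49) ≈ 5.2333


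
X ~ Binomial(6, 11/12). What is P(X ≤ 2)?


P(X ≤ 2) = Σ P(X=i) for i=0..2
P(X=0) = 1/2985984
P(X=1) = 11/497664
P(X=2) = 605/995328
Sum = 941/1492992

P(X ≤ 2) = 941/1492992 ≈ 0.06%


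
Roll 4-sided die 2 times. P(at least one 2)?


P(no 2)^2 = (3/4)^2 = 9/16
P(≥1) = 1 - 9/16 = 7/16

P = 7/16 ≈ 43.75%


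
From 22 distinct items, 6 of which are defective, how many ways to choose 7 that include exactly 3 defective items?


Choose 3 of the 6 defective items and 4 of the other 16 items:
C(6,3)×C(16,4) = 20×1820 = 36400

36400


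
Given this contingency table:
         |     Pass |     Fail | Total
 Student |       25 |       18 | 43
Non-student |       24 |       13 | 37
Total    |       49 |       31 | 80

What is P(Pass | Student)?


P(Pass | Student) = 25/(25+18) = 25/43

P(Pass|Student) = 25/43 ≈ 58.14%


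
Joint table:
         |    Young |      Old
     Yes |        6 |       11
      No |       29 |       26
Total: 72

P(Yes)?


P(Yes) = (6+11)/72 = 17/72

P(Yes) = 17/72 ≈ 23.61%


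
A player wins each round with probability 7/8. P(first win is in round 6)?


Geometric: P(X=6) = (1-p)^(k-1)×p = (1/8)^5×7/8 = 7/262144

P(X=6) = 7/262144 ≈ 0.00%


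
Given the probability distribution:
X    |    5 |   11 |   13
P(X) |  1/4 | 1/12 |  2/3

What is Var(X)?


E[X] = 65/6
E[X²] = 129
Var(X) = E[X²] - (E[X])² = 129 - 4225/36 = 419/36

Var(X) = 419/36 ≈ 11.6389


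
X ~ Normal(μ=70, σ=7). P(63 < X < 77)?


z₁=(63-70)/7=-1.0, z₂=(77-70)/7=1.0
P = Φ(1.0) - Φ(-1.0) = 0.841345 - 0.158655 = 0.682690 ≈ 0.6827

P(63 < X < 77) ≈ 0.6827


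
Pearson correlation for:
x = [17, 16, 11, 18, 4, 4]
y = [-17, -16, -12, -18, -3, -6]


n=6, Σx=70, Σy=-72, Σxy=-1037, Σx²=1022, Σy²=1058
r = (6×(-1037) - 70×(-72))/√((6×1022 - 70²)(6×1058 - (-72)²))
= -1182/√(1232×1164) = -1182/√1434048 ≈ -1182/1197.5174 ≈ -0.9870

r ≈ -0.9870


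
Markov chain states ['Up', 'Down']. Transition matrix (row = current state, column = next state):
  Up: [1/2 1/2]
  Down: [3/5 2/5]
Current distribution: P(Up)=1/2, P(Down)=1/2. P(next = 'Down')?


P(next=Down) = Σᵢ P(now=i)×P(i→Down)
= 1/2×1/2 + 1/2×2/5
= 1/4 + 1/5 = 9/20

P = 9/20 ≈ 0.4500


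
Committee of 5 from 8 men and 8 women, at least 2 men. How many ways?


Count by #men:
  2M,3W: C(8,2)×C(8,3)=1568
  3M,2W: C(8,3)×C(8,2)=1568
  4M,1W: C(8,4)×C(8,1)=560
  5M,0W: C(8,5)×C(8,0)=56
Total = 3752

3752


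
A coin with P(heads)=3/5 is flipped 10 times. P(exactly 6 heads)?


Binomial: P(X=6) = C(10,6)×p^6×(1-p)^4
= 210 × 729/15625 × 16/625 = 489888/1953125

P(X=6) = 489888/1953125 ≈ 25.08%


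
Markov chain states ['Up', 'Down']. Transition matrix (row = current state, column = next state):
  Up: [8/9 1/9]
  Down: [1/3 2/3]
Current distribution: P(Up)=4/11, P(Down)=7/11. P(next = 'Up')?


P(next=Up) = Σᵢ P(now=i)×P(i→Up)
= 4/11×8/9 + 7/11×1/3
= 32/99 + 7/33 = 53/99

P = 53/99 ≈ 0.5354


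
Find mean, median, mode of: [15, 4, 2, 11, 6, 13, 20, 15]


Sorted: [2, 4, 6, 11, 13, 15, 15, 20]
Mean = 86/8 = 43/4
Median = 12
Freq: {15: 2, 4: 1, 2: 1, 11: 1, 6: 1, 13: 1, 20: 1}
Mode: [15]

Mean=43/4, Median=12, Mode=15


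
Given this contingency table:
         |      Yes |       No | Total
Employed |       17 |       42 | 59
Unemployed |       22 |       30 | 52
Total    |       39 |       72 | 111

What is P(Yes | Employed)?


P(Yes | Employed) = 17/(17+42) = 17/59

P(Yes|Employed) = 17/59 ≈ 28.81%


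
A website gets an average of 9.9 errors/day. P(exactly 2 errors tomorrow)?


Poisson(λ=9.9): P(X=2) = e^(-λ)×λ^k/k!
= e^(-9.9) × 9.9^2 / 2!
≈ 5.017468206e-05 × 98.01 / 2 ≈ 0.002459

P(X=2) ≈ 0.002459 ≈ 0.25%


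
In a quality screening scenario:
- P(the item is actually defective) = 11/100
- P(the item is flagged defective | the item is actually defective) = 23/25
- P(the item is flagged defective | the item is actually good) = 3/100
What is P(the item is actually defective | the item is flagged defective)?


Using Bayes' theorem:
P(A|B) = P(B|A)·P(A) / P(B)

P(the item is flagged defective) = 23/25 × 11/100 + 3/100 × 89/100
= 253/2500 + 267/10000 = 1279/10000

P(the item is actually defective|the item is flagged defective) = (253/2500) / (1279/10000) = 1012/1279

P(the item is actually defective|the item is flagged defective) = 1012/1279 ≈ 79.12%


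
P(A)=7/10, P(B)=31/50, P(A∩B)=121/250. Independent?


P(A)×P(B) = 217/500
P(A∩B) = 121/250
Not equal → NOT independent

No, not independent


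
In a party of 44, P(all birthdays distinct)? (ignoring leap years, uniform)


P(all different) = Π(365-i)/365 for i=0..43
= (365/365)×(364/365)×...×(322/365)
= 0.067115

P ≈ 0.0671 ≈ 6.71%


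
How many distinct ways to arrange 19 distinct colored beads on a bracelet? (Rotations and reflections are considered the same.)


Free circular arrangements: rotations and reflections both identified.
(n-1)!/2 = 18!/2 = 6402373705728000/2 = 3201186852864000

3201186852864000


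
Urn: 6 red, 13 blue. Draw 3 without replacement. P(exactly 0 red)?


Hypergeometric: C(6,0)×C(13,3)/C(19,3)
= 1×286/969 = 286/969

P(X=0) = 286/969 ≈ 29.51%


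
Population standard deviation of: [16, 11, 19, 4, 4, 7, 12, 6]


Mean = 79/8
  (16-79/8)²=2401/64
  (11-79/8)²=81/64
  (19-79/8)²=5329/64
  (4-79/8)²=2209/64
  (4-79/8)²=2209/64
  (7-79/8)²=529/64
  (12-79/8)²=289/64
  (6-79/8)²=961/64
Σ(x-μ)² = 1751/8
σ² = (1751/8)/8 = 1751/64

σ = √(1751/64) ≈ 5.2306


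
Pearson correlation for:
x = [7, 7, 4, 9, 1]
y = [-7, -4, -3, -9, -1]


n=5, Σx=28, Σy=-24, Σxy=-171, Σx²=196, Σy²=156
r = (5×(-171) - 28×(-24))/√((5×196 - 28²)(5×156 - (-24)²))
= -183/√(196×204) = -183/√39984 ≈ -183/199.9600 ≈ -0.9152

r ≈ -0.9152


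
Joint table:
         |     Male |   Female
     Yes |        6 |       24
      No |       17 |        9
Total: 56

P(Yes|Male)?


P(Yes|Male) = 6/(6+17) = 6/23

P = 6/23 ≈ 26.09%


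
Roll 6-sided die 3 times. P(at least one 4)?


P(no 4)^3 = (5/6)^3 = 125/216
P(≥1) = 1 - 125/216 = 91/216

P = 91/216 ≈ 42.13%


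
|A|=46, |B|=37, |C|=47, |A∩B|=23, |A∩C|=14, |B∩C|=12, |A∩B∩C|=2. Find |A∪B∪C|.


|A∪B∪C| = 46+37+47-23-14-12+2 = 83

|A∪B∪C| = 83


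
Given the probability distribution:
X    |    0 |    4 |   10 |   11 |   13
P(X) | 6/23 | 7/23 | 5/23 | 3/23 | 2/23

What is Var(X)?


E[X] = 137/23
E[X²] = 1313/23
Var(X) = E[X²] - (E[X])² = 1313/23 - 18769/529 = 11430/529

Var(X) = 11430/529 ≈ 21.6068


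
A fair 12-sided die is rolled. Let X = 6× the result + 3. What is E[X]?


E[die] = (1+12)/2 = 13/2
E[X] = 6×13/2 + 3 = 42

E[X] = 42


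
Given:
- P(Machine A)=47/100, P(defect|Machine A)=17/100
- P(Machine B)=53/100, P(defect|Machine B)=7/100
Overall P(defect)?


P(B) = Σ P(B|Aᵢ)×P(Aᵢ)
  17/100×47/100 = 799/10000
  7/100×53/100 = 371/10000
Sum = 117/1000

P(defect) = 117/1000 ≈ 11.70%


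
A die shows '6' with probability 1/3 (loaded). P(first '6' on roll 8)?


Geometric: P(X=8) = (1-p)^(k-1)×p = (2/3)^7×1/3 = 128/6561

P(X=8) = 128/6561 ≈ 1.95%


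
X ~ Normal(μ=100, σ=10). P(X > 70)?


z = (70-100)/10 = -3.0
P(X > 70) = 1 - P(Z ≤ -3.0) = 1 - 0.0013 = 0.9987

P(X > 70) ≈ 0.9987


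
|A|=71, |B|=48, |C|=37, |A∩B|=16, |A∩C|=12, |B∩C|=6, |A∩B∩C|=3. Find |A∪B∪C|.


|A∪B∪C| = 71+48+37-16-12-6+3 = 125

|A∪B∪C| = 125


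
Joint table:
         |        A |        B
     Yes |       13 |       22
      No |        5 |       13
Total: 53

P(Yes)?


P(Yes) = (13+22)/53 = 35/53

P(Yes) = 35/53 ≈ 66.04%


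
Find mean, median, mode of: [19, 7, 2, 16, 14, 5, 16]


Sorted: [2, 5, 7, 14, 16, 16, 19]
Mean = 79/7
Median = 14
Freq: {19: 1, 7: 1, 2: 1, 16: 2, 14: 1, 5: 1}
Mode: [16]

Mean=79/7, Median=14, Mode=16


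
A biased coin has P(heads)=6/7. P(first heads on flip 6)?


Geometric: P(X=6) = (1-p)^(k-1)×p = (1/7)^5×6/7 = 6/117649

P(X=6) = 6/117649 ≈ 0.01%


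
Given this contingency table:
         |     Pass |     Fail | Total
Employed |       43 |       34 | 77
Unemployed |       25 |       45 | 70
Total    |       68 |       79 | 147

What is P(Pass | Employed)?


P(Pass | Employed) = 43/(43+34) = 43/77

P(Pass|Employed) = 43/77 ≈ 55.84%


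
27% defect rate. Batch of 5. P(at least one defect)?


P(all good) = (73/100)^5 = 2073071593/10000000000
P(≥1 defect) = 7926928407/10000000000

P = 7926928407/10000000000 ≈ 79.27%


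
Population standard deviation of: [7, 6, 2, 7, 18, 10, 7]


Mean = 57/7
  (7-57/7)²=64/49
  (6-57/7)²=225/49
  (2-57/7)²=1849/49
  (7-57/7)²=64/49
  (18-57/7)²=4761/49
  (10-57/7)²=169/49
  (7-57/7)²=64/49
Σ(x-μ)² = 1028/7
σ² = (1028/7)/7 = 1028/49

σ = √(1028/49) ≈ 4.5803


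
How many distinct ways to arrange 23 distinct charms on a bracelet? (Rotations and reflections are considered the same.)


Free circular arrangements: rotations and reflections both identified.
(n-1)!/2 = 22!/2 = 1124000727777607680000/2 = 562000363888803840000

562000363888803840000


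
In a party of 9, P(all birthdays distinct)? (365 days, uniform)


P(all different) = Π(365-i)/365 for i=0..8
= (365/365)×(364/365)×...×(357/365)
= 0.905376

P ≈ 0.9054 ≈ 90.54%


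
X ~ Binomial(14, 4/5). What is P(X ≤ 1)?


P(X ≤ 1) = Σ P(X=i) for i=0..1
P(X=0) = 1/6103515625
P(X=1) = 56/6103515625
Sum = 57/6103515625

P(X ≤ 1) = 57/6103515625 ≈ 0.00%


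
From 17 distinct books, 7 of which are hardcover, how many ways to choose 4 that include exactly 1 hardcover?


Choose 1 of the 7 hardcovers and 3 of the other 10 books:
C(7,1)×C(10,3) = 7×120 = 840

840


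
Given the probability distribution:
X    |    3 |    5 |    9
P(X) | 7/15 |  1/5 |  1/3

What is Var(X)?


E[X] = 27/5
E[X²] = 181/5
Var(X) = E[X²] - (E[X])² = 181/5 - 729/25 = 176/25

Var(X) = 176/25 ≈ 7.0400


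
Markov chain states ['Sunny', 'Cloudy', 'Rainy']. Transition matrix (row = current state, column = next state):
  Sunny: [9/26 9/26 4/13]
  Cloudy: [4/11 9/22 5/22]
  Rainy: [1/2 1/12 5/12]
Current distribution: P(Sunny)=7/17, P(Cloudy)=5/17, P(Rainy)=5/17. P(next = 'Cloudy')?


P(next=Cloudy) = Σᵢ P(now=i)×P(i→Cloudy)
= 7/17×9/26 + 5/17×9/22 + 5/17×1/12
= 63/442 + 45/374 + 5/204 = 8383/29172

P = 8383/29172 ≈ 0.2874


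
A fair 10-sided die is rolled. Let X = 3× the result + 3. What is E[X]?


E[die] = (1+10)/2 = 11/2
E[X] = 3×11/2 + 3 = 39/2

E[X] = 39/2


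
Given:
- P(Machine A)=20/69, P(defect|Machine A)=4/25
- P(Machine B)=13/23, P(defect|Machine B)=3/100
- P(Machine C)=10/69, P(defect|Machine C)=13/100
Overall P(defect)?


P(B) = Σ P(B|Aᵢ)×P(Aᵢ)
  4/25×20/69 = 16/345
  3/100×13/23 = 39/2300
  13/100×10/69 = 13/690
Sum = 189/2300

P(defect) = 189/2300 ≈ 8.22%


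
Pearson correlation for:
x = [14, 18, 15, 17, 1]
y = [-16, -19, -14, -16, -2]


n=5, Σx=65, Σy=-67, Σxy=-1050, Σx²=1035, Σy²=1073
r = (5×(-1050) - 65×(-67))/√((5×1035 - 65²)(5×1073 - (-67)²))
= -895/√(950×876) = -895/√832200 ≈ -895/912.2500 ≈ -0.9811

r ≈ -0.9811


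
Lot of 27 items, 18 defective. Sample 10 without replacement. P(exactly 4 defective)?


Hypergeometric: C(18,4)×C(9,6)/C(27,10)
= 3060×84/8436285 = 1904/62491

P(X=4) = 1904/62491 ≈ 3.05%


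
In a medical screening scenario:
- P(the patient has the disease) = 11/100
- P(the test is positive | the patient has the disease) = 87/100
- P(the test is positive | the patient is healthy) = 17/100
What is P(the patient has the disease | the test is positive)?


Using Bayes' theorem:
P(A|B) = P(B|A)·P(A) / P(B)

P(the test is positive) = 87/100 × 11/100 + 17/100 × 89/100
= 957/10000 + 1513/10000 = 247/1000

P(the patient has the disease|the test is positive) = (957/10000) / (247/1000) = 957/2470

P(the patient has the disease|the test is positive) = 957/2470 ≈ 38.74%


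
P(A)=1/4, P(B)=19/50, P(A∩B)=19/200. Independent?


P(A)×P(B) = 19/200
P(A∩B) = 19/200
Equal ✓ → Independent

Yes, independent


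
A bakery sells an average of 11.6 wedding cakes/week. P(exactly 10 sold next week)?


Poisson(λ=11.6): P(X=10) = e^(-λ)×λ^k/k!
= e^(-11.6) × 11.6^10 / 10!
≈ 9.166087736e-06 × 44114350786.5 / 3628800 ≈ 0.111430

P(X=10) ≈ 0.111430 ≈ 11.14%


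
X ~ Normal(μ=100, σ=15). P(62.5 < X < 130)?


z₁=(62.5-100)/15=-2.5, z₂=(130-100)/15=2.0
P = Φ(2.0) - Φ(-2.5) = 0.977250 - 0.006210 = 0.971040 ≈ 0.9710

P(62.5 < X < 130) ≈ 0.9710


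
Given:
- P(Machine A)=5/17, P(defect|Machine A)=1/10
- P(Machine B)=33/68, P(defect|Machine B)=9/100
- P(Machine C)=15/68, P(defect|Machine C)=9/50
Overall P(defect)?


P(B) = Σ P(B|Aᵢ)×P(Aᵢ)
  1/10×5/17 = 1/34
  9/100×33/68 = 297/6800
  9/50×15/68 = 27/680
Sum = 767/6800

P(defect) = 767/6800 ≈ 11.28%


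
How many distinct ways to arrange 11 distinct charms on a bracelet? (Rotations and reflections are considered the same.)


Free circular arrangements: rotations and reflections both identified.
(n-1)!/2 = 10!/2 = 3628800/2 = 1814400

1814400


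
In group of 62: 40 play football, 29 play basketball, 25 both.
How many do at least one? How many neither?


|A∪B| = 40+29-25 = 44
Neither = 62-44 = 18

At least one: 44; Neither: 18


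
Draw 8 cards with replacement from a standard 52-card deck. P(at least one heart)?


P(not a heart) = 39/52 = 3/4
P(none in 8 draws) = (3/4)^8 = 6561/65536
P(≥1 heart) = 1 - 6561/65536 = 58975/65536

P = 58975/65536 ≈ 89.99%


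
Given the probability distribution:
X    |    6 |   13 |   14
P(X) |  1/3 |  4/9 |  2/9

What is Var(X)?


E[X] = 98/9
E[X²] = 392/3
Var(X) = E[X²] - (E[X])² = 392/3 - 9604/81 = 980/81

Var(X) = 980/81 ≈ 12.0988


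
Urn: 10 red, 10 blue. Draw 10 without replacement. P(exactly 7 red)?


Hypergeometric: C(10,7)×C(10,3)/C(20,10)
= 120×120/184756 = 3600/46189

P(X=7) = 3600/46189 ≈ 7.79%


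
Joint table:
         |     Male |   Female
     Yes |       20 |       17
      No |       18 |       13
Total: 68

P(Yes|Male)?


P(Yes|Male) = 20/(20+18) = 20/38 = 10/19

P = 10/19 ≈ 52.63%


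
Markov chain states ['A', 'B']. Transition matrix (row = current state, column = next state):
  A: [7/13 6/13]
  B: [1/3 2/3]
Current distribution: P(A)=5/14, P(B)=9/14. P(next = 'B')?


P(next=B) = Σᵢ P(now=i)×P(i→B)
= 5/14×6/13 + 9/14×2/3
= 15/91 + 3/7 = 54/91

P = 54/91 ≈ 0.5934


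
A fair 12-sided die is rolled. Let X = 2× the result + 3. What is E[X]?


E[die] = (1+12)/2 = 13/2
E[X] = 2×13/2 + 3 = 16

E[X] = 16


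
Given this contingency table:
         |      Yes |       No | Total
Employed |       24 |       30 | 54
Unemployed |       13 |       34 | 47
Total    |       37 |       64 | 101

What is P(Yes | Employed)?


P(Yes | Employed) = 24/(24+30) = 24/54 = 4/9

P(Yes|Employed) = 4/9 ≈ 44.44%


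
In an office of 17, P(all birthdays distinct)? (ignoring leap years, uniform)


P(all different) = Π(365-i)/365 for i=0..16
= (365/365)×(364/365)×...×(349/365)
= 0.684992

P ≈ 0.6850 ≈ 68.50%


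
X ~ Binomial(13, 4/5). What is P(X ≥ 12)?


P(X ≥ 12) = Σ P(X=i) for i=12..13
P(X=12) = 218103808/1220703125
P(X=13) = 67108864/1220703125
Sum = 285212672/1220703125

P(X ≥ 12) = 285212672/1220703125 ≈ 23.36%


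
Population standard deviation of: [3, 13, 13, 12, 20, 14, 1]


Mean = 76/7
  (3-76/7)²=3025/49
  (13-76/7)²=225/49
  (13-76/7)²=225/49
  (12-76/7)²=64/49
  (20-76/7)²=4096/49
  (14-76/7)²=484/49
  (1-76/7)²=4761/49
Σ(x-μ)² = 1840/7
σ² = (1840/7)/7 = 1840/49

σ = √(1840/49) ≈ 6.1279


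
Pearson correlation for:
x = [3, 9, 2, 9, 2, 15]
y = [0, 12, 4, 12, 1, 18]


n=6, Σx=40, Σy=47, Σxy=496, Σx²=404, Σy²=629
r = (6×496 - 40×47)/√((6×404 - 40²)(6×629 - 47²))
= 1096/√(824×1565) = 1096/√1289560 ≈ 1096/1135.5880 ≈ 0.9651

r ≈ 0.9651


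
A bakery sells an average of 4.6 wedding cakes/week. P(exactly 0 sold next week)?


Poisson(λ=4.6): P(X=0) = e^(-λ)×λ^k/k!
= e^(-4.6) × 4.6^0 / 0!
≈ 0.01005183574 × 1 / 1 ≈ 0.010052

P(X=0) ≈ 0.010052 ≈ 1.01%


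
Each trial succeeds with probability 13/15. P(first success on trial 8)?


Geometric: P(X=8) = (1-p)^(k-1)×p = (2/15)^7×13/15 = 1664/2562890625

P(X=8) = 1664/2562890625 ≈ 0.00%


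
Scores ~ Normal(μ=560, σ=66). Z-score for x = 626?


z = (x - μ)/σ = (626 - 560)/66 = 1.0

z = 1.0


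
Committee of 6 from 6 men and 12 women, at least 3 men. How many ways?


Count by #men:
  3M,3W: C(6,3)×C(12,3)=4400
  4M,2W: C(6,4)×C(12,2)=990
  5M,1W: C(6,5)×C(12,1)=72
  6M,0W: C(6,6)×C(12,0)=1
Total = 5463

5463


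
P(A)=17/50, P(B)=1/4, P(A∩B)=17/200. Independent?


P(A)×P(B) = 17/200
P(A∩B) = 17/200
Equal ✓ → Independent

Yes, independent


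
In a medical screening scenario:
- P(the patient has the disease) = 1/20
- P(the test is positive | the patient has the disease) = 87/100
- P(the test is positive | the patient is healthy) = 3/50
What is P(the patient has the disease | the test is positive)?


Using Bayes' theorem:
P(A|B) = P(B|A)·P(A) / P(B)

P(the test is positive) = 87/100 × 1/20 + 3/50 × 19/20
= 87/2000 + 57/1000 = 201/2000

P(the patient has the disease|the test is positive) = (87/2000) / (201/2000) = 29/67

P(the patient has the disease|the test is positive) = 29/67 ≈ 43.28%


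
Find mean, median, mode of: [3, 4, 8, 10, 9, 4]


Sorted: [3, 4, 4, 8, 9, 10]
Mean = 38/6 = 19/3
Median = 6
Freq: {3: 1, 4: 2, 8: 1, 10: 1, 9: 1}
Mode: [4]

Mean=19/3, Median=6, Mode=4


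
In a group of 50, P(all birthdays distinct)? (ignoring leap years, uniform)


P(all different) = Π(365-i)/365 for i=0..49
= (365/365)×(364/365)×...×(316/365)
= 0.029626

P ≈ 0.0296 ≈ 2.96%


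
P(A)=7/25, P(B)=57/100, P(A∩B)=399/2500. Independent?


P(A)×P(B) = 399/2500
P(A∩B) = 399/2500
Equal ✓ → Independent

Yes, independent


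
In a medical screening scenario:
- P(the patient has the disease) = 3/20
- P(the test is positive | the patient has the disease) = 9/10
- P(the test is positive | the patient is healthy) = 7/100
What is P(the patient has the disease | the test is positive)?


Using Bayes' theorem:
P(A|B) = P(B|A)·P(A) / P(B)

P(the test is positive) = 9/10 × 3/20 + 7/100 × 17/20
= 27/200 + 119/2000 = 389/2000

P(the patient has the disease|the test is positive) = (27/200) / (389/2000) = 270/389

P(the patient has the disease|the test is positive) = 270/389 ≈ 69.41%


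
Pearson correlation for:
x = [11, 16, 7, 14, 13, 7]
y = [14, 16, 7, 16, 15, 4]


n=6, Σx=68, Σy=72, Σxy=906, Σx²=840, Σy²=998
r = (6×906 - 68×72)/√((6×840 - 68²)(6×998 - 72²))
= 540/√(416×804) = 540/√334464 ≈ 540/578.3286 ≈ 0.9337

r ≈ 0.9337


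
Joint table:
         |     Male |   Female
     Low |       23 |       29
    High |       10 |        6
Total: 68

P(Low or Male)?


P(Low∨Male) = P(Low) + P(Male) - P(Low∧Male)
= (52 + 33 - 23)/68 = 62/68 = 31/34

P = 31/34 ≈ 91.18%


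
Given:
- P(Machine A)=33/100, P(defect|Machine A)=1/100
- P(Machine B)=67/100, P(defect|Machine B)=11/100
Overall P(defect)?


P(B) = Σ P(B|Aᵢ)×P(Aᵢ)
  1/100×33/100 = 33/10000
  11/100×67/100 = 737/10000
Sum = 77/1000

P(defect) = 77/1000 ≈ 7.70%


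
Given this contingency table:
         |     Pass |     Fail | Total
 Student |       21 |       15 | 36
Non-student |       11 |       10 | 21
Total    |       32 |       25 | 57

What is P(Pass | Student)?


P(Pass | Student) = 21/(21+15) = 21/36 = 7/12

P(Pass|Student) = 7/12 ≈ 58.33%


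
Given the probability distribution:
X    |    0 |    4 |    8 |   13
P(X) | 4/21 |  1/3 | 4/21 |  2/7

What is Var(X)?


E[X] = 46/7
E[X²] = 1382/21
Var(X) = E[X²] - (E[X])² = 1382/21 - 2116/49 = 3326/147

Var(X) = 3326/147 ≈ 22.6259


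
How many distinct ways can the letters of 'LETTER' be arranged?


Letters: 6, freq: {'L': 1, 'E': 2, 'T': 2, 'R': 1}
6!/(1!×2!×2!×1!) = 720/4 = 180

180


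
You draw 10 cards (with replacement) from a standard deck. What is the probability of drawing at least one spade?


P(not a spade) = 39/52 = 3/4
P(none in 10 draws) = (3/4)^10 = 59049/1048576
P(≥1 spade) = 1 - 59049/1048576 = 989527/1048576

P = 989527/1048576 ≈ 94.37%


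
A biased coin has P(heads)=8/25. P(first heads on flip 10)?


Geometric: P(X=10) = (1-p)^(k-1)×p = (17/25)^9×8/25 = 948703011976/95367431640625

P(X=10) = 948703011976/95367431640625 ≈ 0.99%


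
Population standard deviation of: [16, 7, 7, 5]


Mean = 35/4
  (16-35/4)²=841/16
  (7-35/4)²=49/16
  (7-35/4)²=49/16
  (5-35/4)²=225/16
Σ(x-μ)² = 291/4
σ² = (291/4)/4 = 291/16

σ = √(291/16) ≈ 4.2647
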